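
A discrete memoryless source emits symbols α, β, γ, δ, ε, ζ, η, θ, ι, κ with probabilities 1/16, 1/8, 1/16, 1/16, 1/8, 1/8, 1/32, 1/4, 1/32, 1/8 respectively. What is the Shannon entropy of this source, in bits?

3.0625 bits

Each probability is a power of 1/2, so log₂(1/p) is an integer.
H = Σ p·log₂(1/p) = 1/16·4 + 1/8·3 + 1/16·4 + 1/16·4 + 1/8·3 + 1/8·3 + 1/32·5 + 1/4·2 + 1/32·5 + 1/8·3 = 3.0625 bits.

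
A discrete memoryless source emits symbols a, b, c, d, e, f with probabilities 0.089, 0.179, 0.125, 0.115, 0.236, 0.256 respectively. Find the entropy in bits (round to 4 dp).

2.4836 bits

H = −Σ pᵢ log₂ pᵢ.
−0.089·log₂(0.089) = 0.3106
−0.179·log₂(0.179) = 0.4443
−0.125·log₂(0.125) = 0.3750
−0.115·log₂(0.115) = 0.3588
−0.236·log₂(0.236) = 0.4916
−0.256·log₂(0.256) = 0.5032
Sum ≈ 2.4836 → 2.4836 bits.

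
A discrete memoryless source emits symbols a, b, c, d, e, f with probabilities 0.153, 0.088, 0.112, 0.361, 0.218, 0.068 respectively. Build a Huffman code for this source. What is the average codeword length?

2.421 bits/symbol

Repeatedly combine the two least-probable nodes; the expected code length is the sum of the merged weights.
merge 17/250 + 11/125 → 39/250
merge 14/125 + 153/1000 → 53/200
merge 39/250 + 109/500 → 187/500
merge 53/200 + 361/1000 → 313/500
merge 187/500 + 313/500 → 1
L = 39/250 + 53/200 + 187/500 + 313/500 + 1 = 2421/1000 = 2.421 bits/symbol.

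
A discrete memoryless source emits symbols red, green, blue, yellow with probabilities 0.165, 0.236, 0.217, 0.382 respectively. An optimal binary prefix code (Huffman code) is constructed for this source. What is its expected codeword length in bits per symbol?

2 bits/symbol

Repeatedly combine the two least-probable nodes; the expected code length is the sum of the merged weights.
merge 33/200 + 217/1000 → 191/500
merge 59/250 + 191/500 → 309/500
merge 191/500 + 309/500 → 1
L = 191/500 + 309/500 + 1 = 2 bits/symbol.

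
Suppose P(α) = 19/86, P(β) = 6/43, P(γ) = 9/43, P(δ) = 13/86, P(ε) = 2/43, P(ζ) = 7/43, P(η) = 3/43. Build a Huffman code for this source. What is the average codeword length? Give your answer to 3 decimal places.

Repeatedly combine the two least-probable nodes; the expected code length is the sum of the merged weights.
merge 2/43 + 3/43 → 5/43
merge 5/43 + 6/43 → 11/43
merge 13/86 + 7/43 → 27/86
merge 9/43 + 19/86 → 37/86
merge 11/43 + 27/86 → 49/86
merge 37/86 + 49/86 → 1
L = 5/43 + 11/43 + 27/86 + 37/86 + 49/86 + 1 = 231/86 ≈ 2.686 bits/symbol.

2.686 bits/symbol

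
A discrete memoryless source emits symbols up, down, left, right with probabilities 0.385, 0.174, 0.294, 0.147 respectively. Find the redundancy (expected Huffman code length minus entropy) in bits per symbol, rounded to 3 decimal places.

0.041 bits

Entropy H = −Σ p log₂ p ≈ 1.8950 bits.
Huffman merges: 147/1000+87/500→321/1000; 147/500+321/1000→123/200; 77/200+123/200→1. L = 242/125 ≈ 1.9360.
L − H = 1.9360 − 1.8950 = 0.041 bits.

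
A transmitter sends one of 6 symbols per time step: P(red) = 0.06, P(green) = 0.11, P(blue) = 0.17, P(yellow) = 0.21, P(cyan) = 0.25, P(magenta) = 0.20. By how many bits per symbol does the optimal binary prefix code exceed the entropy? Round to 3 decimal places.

Entropy H = −Σ p log₂ p ≈ 2.4656 bits.
Huffman merges: 3/50+11/100→17/100; 17/100+17/100→17/50; 1/5+21/100→41/100; 1/4+17/50→59/100; 41/100+59/100→1. L = 251/100 ≈ 2.5100.
L − H = 2.5100 − 2.4656 = 0.044 bits.

0.044 bits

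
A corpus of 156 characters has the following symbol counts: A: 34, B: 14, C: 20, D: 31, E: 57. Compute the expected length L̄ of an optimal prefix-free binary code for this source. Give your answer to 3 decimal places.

2.218 bits/symbol

Probabilities are the counts divided by 156.
Repeatedly combine the two least-probable nodes; the expected code length is the sum of the merged weights.
merge 7/78 + 5/39 → 17/78
merge 31/156 + 17/78 → 5/12
merge 17/78 + 19/52 → 7/12
merge 5/12 + 7/12 → 1
L = 17/78 + 5/12 + 7/12 + 1 = 173/78 ≈ 2.218 bits/symbol.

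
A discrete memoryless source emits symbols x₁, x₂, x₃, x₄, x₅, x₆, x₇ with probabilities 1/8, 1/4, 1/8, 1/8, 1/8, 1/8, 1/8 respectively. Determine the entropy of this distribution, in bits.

Each probability is a power of 1/2, so log₂(1/p) is an integer.
H = Σ p·log₂(1/p) = 1/8·3 + 1/4·2 + 1/8·3 + 1/8·3 + 1/8·3 + 1/8·3 + 1/8·3 = 2.75 bits.

2.75 bits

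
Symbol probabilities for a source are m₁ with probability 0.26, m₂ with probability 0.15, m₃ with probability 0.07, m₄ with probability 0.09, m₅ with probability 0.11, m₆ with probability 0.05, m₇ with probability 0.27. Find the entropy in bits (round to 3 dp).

2.573 bits

H = −Σ pᵢ log₂ pᵢ.
−0.26·log₂(0.26) = 0.5053
−0.15·log₂(0.15) = 0.4105
−0.07·log₂(0.07) = 0.2686
−0.09·log₂(0.09) = 0.3127
−0.11·log₂(0.11) = 0.3503
−0.05·log₂(0.05) = 0.2161
−0.27·log₂(0.27) = 0.5100
Sum ≈ 2.5734 → 2.573 bits.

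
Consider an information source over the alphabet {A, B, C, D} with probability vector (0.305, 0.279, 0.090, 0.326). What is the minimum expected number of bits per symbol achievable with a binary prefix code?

2 bits/symbol

Repeatedly combine the two least-probable nodes; the expected code length is the sum of the merged weights.
merge 9/100 + 279/1000 → 369/1000
merge 61/200 + 163/500 → 631/1000
merge 369/1000 + 631/1000 → 1
L = 369/1000 + 631/1000 + 1 = 2 bits/symbol.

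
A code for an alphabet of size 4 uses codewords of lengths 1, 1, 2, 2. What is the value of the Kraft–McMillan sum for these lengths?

1.5

With common denominator 2^2 = 4: Σ 2^(−ℓᵢ) = 2/4 + 2/4 + 1/4 + 1/4 = 6/4 = 1.5.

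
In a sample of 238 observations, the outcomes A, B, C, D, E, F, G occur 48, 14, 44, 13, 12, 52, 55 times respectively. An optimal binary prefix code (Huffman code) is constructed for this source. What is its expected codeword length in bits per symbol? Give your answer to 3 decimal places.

Probabilities are the counts divided by 238.
Repeatedly combine the two least-probable nodes; the expected code length is the sum of the merged weights.
merge 6/119 + 13/238 → 25/238
merge 1/17 + 25/238 → 39/238
merge 39/238 + 22/119 → 83/238
merge 24/119 + 26/119 → 50/119
merge 55/238 + 83/238 → 69/119
merge 50/119 + 69/119 → 1
L = 25/238 + 39/238 + 83/238 + 50/119 + 69/119 + 1 = 89/34 ≈ 2.618 bits/symbol.

2.618 bits/symbol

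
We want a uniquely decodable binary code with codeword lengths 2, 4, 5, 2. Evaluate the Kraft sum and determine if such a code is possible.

With common denominator 2^5 = 32: Σ 2^(−ℓᵢ) = 8/32 + 2/32 + 1/32 + 8/32 = 19/32 = 0.59375.
Kraft's inequality requires Σ ≤ 1; here Σ = 0.59375 ≤ 1, so such a prefix code exists.

0.59375; yes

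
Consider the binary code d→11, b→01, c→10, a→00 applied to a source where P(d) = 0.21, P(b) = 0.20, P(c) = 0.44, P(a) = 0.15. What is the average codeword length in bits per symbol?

2 bits/symbol

L̄ = Σ pᵢ·ℓᵢ = 0.21·2 + 0.20·2 + 0.44·2 + 0.15·2 = 2 bits/symbol.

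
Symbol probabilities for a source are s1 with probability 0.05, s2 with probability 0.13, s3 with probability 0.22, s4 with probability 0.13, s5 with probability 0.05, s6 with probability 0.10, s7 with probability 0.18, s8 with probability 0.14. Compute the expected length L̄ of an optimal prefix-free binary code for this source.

2.88 bits/symbol

Repeatedly combine the two least-probable nodes; the expected code length is the sum of the merged weights.
merge 1/20 + 1/20 → 1/10
merge 1/10 + 1/10 → 1/5
merge 13/100 + 13/100 → 13/50
merge 7/50 + 9/50 → 8/25
merge 1/5 + 11/50 → 21/50
merge 13/50 + 8/25 → 29/50
merge 21/50 + 29/50 → 1
L = 1/10 + 1/5 + 13/50 + 8/25 + 21/50 + 29/50 + 1 = 72/25 = 2.88 bits/symbol.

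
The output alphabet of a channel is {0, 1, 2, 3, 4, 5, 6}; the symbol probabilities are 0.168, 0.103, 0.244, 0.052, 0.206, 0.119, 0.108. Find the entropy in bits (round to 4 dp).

H = −Σ pᵢ log₂ pᵢ.
−0.168·log₂(0.168) = 0.4323
−0.103·log₂(0.103) = 0.3378
−0.244·log₂(0.244) = 0.4966
−0.052·log₂(0.052) = 0.2218
−0.206·log₂(0.206) = 0.4695
−0.119·log₂(0.119) = 0.3654
−0.108·log₂(0.108) = 0.3468
Sum ≈ 2.6702 → 2.6702 bits.

2.6702 bits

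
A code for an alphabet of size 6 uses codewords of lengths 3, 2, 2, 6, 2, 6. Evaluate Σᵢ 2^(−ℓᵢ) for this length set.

0.90625

With common denominator 2^6 = 64: Σ 2^(−ℓᵢ) = 8/64 + 16/64 + 16/64 + 1/64 + 16/64 + 1/64 = 58/64 = 0.90625.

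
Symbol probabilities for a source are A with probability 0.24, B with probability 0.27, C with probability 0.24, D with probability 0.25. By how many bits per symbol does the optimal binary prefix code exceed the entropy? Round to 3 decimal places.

Entropy H = −Σ p log₂ p ≈ 1.9983 bits.
Huffman merges: 6/25+6/25→12/25; 1/4+27/100→13/25; 12/25+13/25→1. L = 2 ≈ 2.0000.
L − H = 2.0000 − 1.9983 = 0.002 bits.

0.002 bits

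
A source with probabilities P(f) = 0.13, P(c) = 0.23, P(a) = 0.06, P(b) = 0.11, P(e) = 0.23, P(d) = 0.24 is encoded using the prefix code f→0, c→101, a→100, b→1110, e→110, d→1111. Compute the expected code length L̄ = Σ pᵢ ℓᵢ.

3.09 bits/symbol

L̄ = Σ pᵢ·ℓᵢ = 0.13·1 + 0.23·3 + 0.06·3 + 0.11·4 + 0.23·3 + 0.24·4 = 3.09 bits/symbol.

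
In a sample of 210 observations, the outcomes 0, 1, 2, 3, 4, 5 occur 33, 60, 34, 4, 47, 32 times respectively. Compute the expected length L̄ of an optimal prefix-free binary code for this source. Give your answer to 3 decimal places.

Probabilities are the counts divided by 210.
Repeatedly combine the two least-probable nodes; the expected code length is the sum of the merged weights.
merge 2/105 + 16/105 → 6/35
merge 11/70 + 17/105 → 67/210
merge 6/35 + 47/210 → 83/210
merge 2/7 + 67/210 → 127/210
merge 83/210 + 127/210 → 1
L = 6/35 + 67/210 + 83/210 + 127/210 + 1 = 523/210 ≈ 2.490 bits/symbol.

2.490 bits/symbol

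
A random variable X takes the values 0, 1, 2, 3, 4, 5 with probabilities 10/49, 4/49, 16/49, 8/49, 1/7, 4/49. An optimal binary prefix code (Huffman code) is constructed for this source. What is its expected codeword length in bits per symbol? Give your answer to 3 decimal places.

2.469 bits/symbol

Repeatedly combine the two least-probable nodes; the expected code length is the sum of the merged weights.
merge 4/49 + 4/49 → 8/49
merge 1/7 + 8/49 → 15/49
merge 8/49 + 10/49 → 18/49
merge 15/49 + 16/49 → 31/49
merge 18/49 + 31/49 → 1
L = 8/49 + 15/49 + 18/49 + 31/49 + 1 = 121/49 ≈ 2.469 bits/symbol.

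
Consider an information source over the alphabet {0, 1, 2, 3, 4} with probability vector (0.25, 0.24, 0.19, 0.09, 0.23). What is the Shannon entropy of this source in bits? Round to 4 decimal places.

H = −Σ pᵢ log₂ pᵢ.
−0.25·log₂(0.25) = 0.5000
−0.24·log₂(0.24) = 0.4941
−0.19·log₂(0.19) = 0.4552
−0.09·log₂(0.09) = 0.3127
−0.23·log₂(0.23) = 0.4877
Sum ≈ 2.2497 → 2.2497 bits.

2.2497 bits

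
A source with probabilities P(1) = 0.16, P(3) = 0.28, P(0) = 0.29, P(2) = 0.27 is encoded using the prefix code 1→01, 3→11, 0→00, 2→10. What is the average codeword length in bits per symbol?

L̄ = Σ pᵢ·ℓᵢ = 0.16·2 + 0.28·2 + 0.29·2 + 0.27·2 = 2 bits/symbol.

2 bits/symbol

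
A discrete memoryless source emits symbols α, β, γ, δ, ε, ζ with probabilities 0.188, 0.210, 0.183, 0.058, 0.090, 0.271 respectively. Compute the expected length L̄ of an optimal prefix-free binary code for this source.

2.479 bits/symbol

Repeatedly combine the two least-probable nodes; the expected code length is the sum of the merged weights.
merge 29/500 + 9/100 → 37/250
merge 37/250 + 183/1000 → 331/1000
merge 47/250 + 21/100 → 199/500
merge 271/1000 + 331/1000 → 301/500
merge 199/500 + 301/500 → 1
L = 37/250 + 331/1000 + 199/500 + 301/500 + 1 = 2479/1000 = 2.479 bits/symbol.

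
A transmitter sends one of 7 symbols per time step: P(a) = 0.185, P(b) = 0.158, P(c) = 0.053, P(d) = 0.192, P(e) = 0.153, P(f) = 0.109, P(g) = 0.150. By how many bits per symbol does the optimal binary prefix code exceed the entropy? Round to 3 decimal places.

Entropy H = −Σ p log₂ p ≈ 2.7262 bits.
Huffman merges: 53/1000+109/1000→81/500; 3/20+153/1000→303/1000; 79/500+81/500→8/25; 37/200+24/125→377/1000; 303/1000+8/25→623/1000; 377/1000+623/1000→1. L = 557/200 ≈ 2.7850.
L − H = 2.7850 − 2.7262 = 0.059 bits.

0.059 bits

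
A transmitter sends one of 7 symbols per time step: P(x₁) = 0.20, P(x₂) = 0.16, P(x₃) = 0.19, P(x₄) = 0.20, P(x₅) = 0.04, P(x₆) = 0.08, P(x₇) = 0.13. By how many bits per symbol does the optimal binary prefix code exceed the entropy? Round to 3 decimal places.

0.053 bits

Entropy H = −Σ p log₂ p ≈ 2.6669 bits.
Huffman merges: 1/25+2/25→3/25; 3/25+13/100→1/4; 4/25+19/100→7/20; 1/5+1/5→2/5; 1/4+7/20→3/5; 2/5+3/5→1. L = 68/25 ≈ 2.7200.
L − H = 2.7200 − 2.6669 = 0.053 bits.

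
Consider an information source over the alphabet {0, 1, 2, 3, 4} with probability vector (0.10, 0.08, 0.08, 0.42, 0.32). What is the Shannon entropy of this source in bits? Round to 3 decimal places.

1.967 bits

H = −Σ pᵢ log₂ pᵢ.
−0.10·log₂(0.10) = 0.3322
−0.08·log₂(0.08) = 0.2915
−0.08·log₂(0.08) = 0.2915
−0.42·log₂(0.42) = 0.5256
−0.32·log₂(0.32) = 0.5260
Sum ≈ 1.9669 → 1.967 bits.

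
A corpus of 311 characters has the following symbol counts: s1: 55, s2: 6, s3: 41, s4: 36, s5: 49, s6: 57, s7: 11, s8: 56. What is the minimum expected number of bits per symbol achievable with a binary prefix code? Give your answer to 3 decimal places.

Probabilities are the counts divided by 311.
Repeatedly combine the two least-probable nodes; the expected code length is the sum of the merged weights.
merge 6/311 + 11/311 → 17/311
merge 17/311 + 36/311 → 53/311
merge 41/311 + 49/311 → 90/311
merge 53/311 + 55/311 → 108/311
merge 56/311 + 57/311 → 113/311
merge 90/311 + 108/311 → 198/311
merge 113/311 + 198/311 → 1
L = 17/311 + 53/311 + 90/311 + 108/311 + 113/311 + 198/311 + 1 = 890/311 ≈ 2.862 bits/symbol.

2.862 bits/symbol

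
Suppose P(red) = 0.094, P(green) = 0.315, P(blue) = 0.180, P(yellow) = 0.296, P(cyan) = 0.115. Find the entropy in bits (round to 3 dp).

H = −Σ pᵢ log₂ pᵢ.
−0.094·log₂(0.094) = 0.3207
−0.315·log₂(0.315) = 0.5250
−0.180·log₂(0.180) = 0.4453
−0.296·log₂(0.296) = 0.5199
−0.115·log₂(0.115) = 0.3588
Sum ≈ 2.1696 → 2.170 bits.

2.170 bits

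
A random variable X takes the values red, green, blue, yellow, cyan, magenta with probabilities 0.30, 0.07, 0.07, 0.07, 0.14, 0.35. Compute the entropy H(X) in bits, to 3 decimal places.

2.254 bits

H = −Σ pᵢ log₂ pᵢ.
−0.30·log₂(0.30) = 0.5211
−0.07·log₂(0.07) = 0.2686
−0.07·log₂(0.07) = 0.2686
−0.07·log₂(0.07) = 0.2686
−0.14·log₂(0.14) = 0.3971
−0.35·log₂(0.35) = 0.5301
Sum ≈ 2.2540 → 2.254 bits.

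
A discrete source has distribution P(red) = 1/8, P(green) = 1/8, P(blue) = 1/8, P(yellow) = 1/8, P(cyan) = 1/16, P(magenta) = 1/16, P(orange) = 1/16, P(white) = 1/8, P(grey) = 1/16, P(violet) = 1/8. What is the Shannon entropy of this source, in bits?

Each probability is a power of 1/2, so log₂(1/p) is an integer.
H = Σ p·log₂(1/p) = 1/8·3 + 1/8·3 + 1/8·3 + 1/8·3 + 1/16·4 + 1/16·4 + 1/16·4 + 1/8·3 + 1/16·4 + 1/8·3 = 3.25 bits.

3.25 bits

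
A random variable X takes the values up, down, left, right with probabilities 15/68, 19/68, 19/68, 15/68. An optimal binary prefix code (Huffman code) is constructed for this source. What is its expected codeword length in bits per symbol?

2 bits/symbol

Repeatedly combine the two least-probable nodes; the expected code length is the sum of the merged weights.
merge 15/68 + 15/68 → 15/34
merge 19/68 + 19/68 → 19/34
merge 15/34 + 19/34 → 1
L = 15/34 + 19/34 + 1 = 2 bits/symbol.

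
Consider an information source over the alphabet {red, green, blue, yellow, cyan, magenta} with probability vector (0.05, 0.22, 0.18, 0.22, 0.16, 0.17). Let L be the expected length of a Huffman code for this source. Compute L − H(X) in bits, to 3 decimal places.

0.080 bits

Entropy H = −Σ p log₂ p ≈ 2.4802 bits.
Huffman merges: 1/20+4/25→21/100; 17/100+9/50→7/20; 21/100+11/50→43/100; 11/50+7/20→57/100; 43/100+57/100→1. L = 64/25 ≈ 2.5600.
L − H = 2.5600 − 2.4802 = 0.080 bits.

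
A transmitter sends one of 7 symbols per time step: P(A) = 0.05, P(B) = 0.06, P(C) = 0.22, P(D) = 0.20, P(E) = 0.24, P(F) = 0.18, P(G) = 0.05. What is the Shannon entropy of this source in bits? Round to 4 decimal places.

2.5601 bits

H = −Σ pᵢ log₂ pᵢ.
−0.05·log₂(0.05) = 0.2161
−0.06·log₂(0.06) = 0.2435
−0.22·log₂(0.22) = 0.4806
−0.20·log₂(0.20) = 0.4644
−0.24·log₂(0.24) = 0.4941
−0.18·log₂(0.18) = 0.4453
−0.05·log₂(0.05) = 0.2161
Sum ≈ 2.5601 → 2.5601 bits.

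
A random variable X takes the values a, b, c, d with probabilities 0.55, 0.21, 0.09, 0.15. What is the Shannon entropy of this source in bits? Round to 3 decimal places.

1.670 bits

H = −Σ pᵢ log₂ pᵢ.
−0.55·log₂(0.55) = 0.4744
−0.21·log₂(0.21) = 0.4728
−0.09·log₂(0.09) = 0.3127
−0.15·log₂(0.15) = 0.4105
Sum ≈ 1.6704 → 1.670 bits.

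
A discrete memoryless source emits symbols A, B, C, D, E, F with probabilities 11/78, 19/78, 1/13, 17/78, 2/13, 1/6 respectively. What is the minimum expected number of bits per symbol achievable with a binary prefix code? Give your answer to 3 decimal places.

Repeatedly combine the two least-probable nodes; the expected code length is the sum of the merged weights.
merge 1/13 + 11/78 → 17/78
merge 2/13 + 1/6 → 25/78
merge 17/78 + 17/78 → 17/39
merge 19/78 + 25/78 → 22/39
merge 17/39 + 22/39 → 1
L = 17/78 + 25/78 + 17/39 + 22/39 + 1 = 33/13 ≈ 2.538 bits/symbol.

2.538 bits/symbol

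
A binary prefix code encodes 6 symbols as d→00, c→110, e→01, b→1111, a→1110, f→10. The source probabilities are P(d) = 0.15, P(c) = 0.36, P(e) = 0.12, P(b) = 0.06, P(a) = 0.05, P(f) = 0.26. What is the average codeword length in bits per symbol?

L̄ = Σ pᵢ·ℓᵢ = 0.15·2 + 0.36·3 + 0.12·2 + 0.06·4 + 0.05·4 + 0.26·2 = 2.58 bits/symbol.

2.58 bits/symbol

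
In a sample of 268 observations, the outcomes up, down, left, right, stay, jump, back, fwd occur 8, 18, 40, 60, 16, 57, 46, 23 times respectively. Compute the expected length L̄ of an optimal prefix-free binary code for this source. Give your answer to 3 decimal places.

Probabilities are the counts divided by 268.
Repeatedly combine the two least-probable nodes; the expected code length is the sum of the merged weights.
merge 2/67 + 4/67 → 6/67
merge 9/134 + 23/268 → 41/268
merge 6/67 + 10/67 → 16/67
merge 41/268 + 23/134 → 87/268
merge 57/268 + 15/67 → 117/268
merge 16/67 + 87/268 → 151/268
merge 117/268 + 151/268 → 1
L = 6/67 + 41/268 + 16/67 + 87/268 + 117/268 + 151/268 + 1 = 188/67 ≈ 2.806 bits/symbol.

2.806 bits/symbol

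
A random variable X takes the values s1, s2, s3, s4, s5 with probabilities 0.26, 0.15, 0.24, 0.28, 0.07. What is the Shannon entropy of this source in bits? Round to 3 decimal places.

H = −Σ pᵢ log₂ pᵢ.
−0.26·log₂(0.26) = 0.5053
−0.15·log₂(0.15) = 0.4105
−0.24·log₂(0.24) = 0.4941
−0.28·log₂(0.28) = 0.5142
−0.07·log₂(0.07) = 0.2686
Sum ≈ 2.1927 → 2.193 bits.

2.193 bits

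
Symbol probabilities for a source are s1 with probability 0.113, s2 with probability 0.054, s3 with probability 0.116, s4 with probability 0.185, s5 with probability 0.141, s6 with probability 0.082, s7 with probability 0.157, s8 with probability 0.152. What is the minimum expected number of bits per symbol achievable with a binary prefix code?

Repeatedly combine the two least-probable nodes; the expected code length is the sum of the merged weights.
merge 27/500 + 41/500 → 17/125
merge 113/1000 + 29/250 → 229/1000
merge 17/125 + 141/1000 → 277/1000
merge 19/125 + 157/1000 → 309/1000
merge 37/200 + 229/1000 → 207/500
merge 277/1000 + 309/1000 → 293/500
merge 207/500 + 293/500 → 1
L = 17/125 + 229/1000 + 277/1000 + 309/1000 + 207/500 + 293/500 + 1 = 2951/1000 = 2.951 bits/symbol.

2.951 bits/symbol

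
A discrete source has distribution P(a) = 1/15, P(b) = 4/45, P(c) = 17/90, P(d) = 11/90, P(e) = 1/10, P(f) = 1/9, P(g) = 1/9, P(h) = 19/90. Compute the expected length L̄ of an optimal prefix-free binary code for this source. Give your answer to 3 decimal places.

2.944 bits/symbol

Repeatedly combine the two least-probable nodes; the expected code length is the sum of the merged weights.
merge 1/15 + 4/45 → 7/45
merge 1/10 + 1/9 → 19/90
merge 1/9 + 11/90 → 7/30
merge 7/45 + 17/90 → 31/90
merge 19/90 + 19/90 → 19/45
merge 7/30 + 31/90 → 26/45
merge 19/45 + 26/45 → 1
L = 7/45 + 19/90 + 7/30 + 31/90 + 19/45 + 26/45 + 1 = 53/18 ≈ 2.944 bits/symbol.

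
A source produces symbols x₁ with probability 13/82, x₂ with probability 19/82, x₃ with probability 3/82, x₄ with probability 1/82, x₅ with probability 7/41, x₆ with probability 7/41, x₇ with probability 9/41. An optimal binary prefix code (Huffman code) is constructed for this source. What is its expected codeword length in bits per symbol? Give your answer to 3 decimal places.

2.598 bits/symbol

Repeatedly combine the two least-probable nodes; the expected code length is the sum of the merged weights.
merge 1/82 + 3/82 → 2/41
merge 2/41 + 13/82 → 17/82
merge 7/41 + 7/41 → 14/41
merge 17/82 + 9/41 → 35/82
merge 19/82 + 14/41 → 47/82
merge 35/82 + 47/82 → 1
L = 2/41 + 17/82 + 14/41 + 35/82 + 47/82 + 1 = 213/82 ≈ 2.598 bits/symbol.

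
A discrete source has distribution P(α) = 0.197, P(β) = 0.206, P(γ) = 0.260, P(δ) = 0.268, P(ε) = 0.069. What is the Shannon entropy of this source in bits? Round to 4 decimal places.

H = −Σ pᵢ log₂ pᵢ.
−0.197·log₂(0.197) = 0.4617
−0.206·log₂(0.206) = 0.4695
−0.260·log₂(0.260) = 0.5053
−0.268·log₂(0.268) = 0.5091
−0.069·log₂(0.069) = 0.2662
Sum ≈ 2.2118 → 2.2118 bits.

2.2118 bits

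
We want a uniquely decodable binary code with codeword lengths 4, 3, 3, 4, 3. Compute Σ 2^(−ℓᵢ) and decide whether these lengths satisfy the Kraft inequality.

0.5; yes

With common denominator 2^4 = 16: Σ 2^(−ℓᵢ) = 1/16 + 2/16 + 2/16 + 1/16 + 2/16 = 8/16 = 0.5.
Kraft's inequality requires Σ ≤ 1; here Σ = 0.5 ≤ 1, so such a prefix code exists.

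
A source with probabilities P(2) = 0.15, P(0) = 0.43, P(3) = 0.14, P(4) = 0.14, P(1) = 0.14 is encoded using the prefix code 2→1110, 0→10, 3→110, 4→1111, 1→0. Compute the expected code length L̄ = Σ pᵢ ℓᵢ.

L̄ = Σ pᵢ·ℓᵢ = 0.15·4 + 0.43·2 + 0.14·3 + 0.14·4 + 0.14·1 = 2.58 bits/symbol.

2.58 bits/symbol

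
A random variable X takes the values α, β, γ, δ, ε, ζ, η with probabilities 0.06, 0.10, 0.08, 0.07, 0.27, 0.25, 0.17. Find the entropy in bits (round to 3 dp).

2.580 bits

H = −Σ pᵢ log₂ pᵢ.
−0.06·log₂(0.06) = 0.2435
−0.10·log₂(0.10) = 0.3322
−0.08·log₂(0.08) = 0.2915
−0.07·log₂(0.07) = 0.2686
−0.27·log₂(0.27) = 0.5100
−0.25·log₂(0.25) = 0.5000
−0.17·log₂(0.17) = 0.4346
Sum ≈ 2.5804 → 2.580 bits.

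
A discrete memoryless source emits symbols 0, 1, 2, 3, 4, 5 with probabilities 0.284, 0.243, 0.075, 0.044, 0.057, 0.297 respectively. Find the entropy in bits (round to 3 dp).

H = −Σ pᵢ log₂ pᵢ.
−0.284·log₂(0.284) = 0.5158
−0.243·log₂(0.243) = 0.4960
−0.075·log₂(0.075) = 0.2803
−0.044·log₂(0.044) = 0.1983
−0.057·log₂(0.057) = 0.2356
−0.297·log₂(0.297) = 0.5202
Sum ≈ 2.2460 → 2.246 bits.

2.246 bits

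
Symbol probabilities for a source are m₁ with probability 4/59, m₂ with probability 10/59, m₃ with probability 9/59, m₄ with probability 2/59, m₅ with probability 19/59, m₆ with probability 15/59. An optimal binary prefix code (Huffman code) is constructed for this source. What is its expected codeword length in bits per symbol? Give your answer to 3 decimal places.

2.356 bits/symbol

Repeatedly combine the two least-probable nodes; the expected code length is the sum of the merged weights.
merge 2/59 + 4/59 → 6/59
merge 6/59 + 9/59 → 15/59
merge 10/59 + 15/59 → 25/59
merge 15/59 + 19/59 → 34/59
merge 25/59 + 34/59 → 1
L = 6/59 + 15/59 + 25/59 + 34/59 + 1 = 139/59 ≈ 2.356 bits/symbol.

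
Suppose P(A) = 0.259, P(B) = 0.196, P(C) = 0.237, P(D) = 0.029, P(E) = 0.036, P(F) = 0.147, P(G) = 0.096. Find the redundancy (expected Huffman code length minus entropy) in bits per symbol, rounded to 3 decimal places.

0.024 bits

Entropy H = −Σ p log₂ p ≈ 2.5098 bits.
Huffman merges: 29/1000+9/250→13/200; 13/200+12/125→161/1000; 147/1000+161/1000→77/250; 49/250+237/1000→433/1000; 259/1000+77/250→567/1000; 433/1000+567/1000→1. L = 1267/500 ≈ 2.5340.
L − H = 2.5340 − 2.5098 = 0.024 bits.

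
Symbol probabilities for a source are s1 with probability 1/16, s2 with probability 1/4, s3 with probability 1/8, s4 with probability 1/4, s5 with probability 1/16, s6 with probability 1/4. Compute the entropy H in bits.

2.375 bits

Each probability is a power of 1/2, so log₂(1/p) is an integer.
H = Σ p·log₂(1/p) = 1/16·4 + 1/4·2 + 1/8·3 + 1/4·2 + 1/16·4 + 1/4·2 = 2.375 bits.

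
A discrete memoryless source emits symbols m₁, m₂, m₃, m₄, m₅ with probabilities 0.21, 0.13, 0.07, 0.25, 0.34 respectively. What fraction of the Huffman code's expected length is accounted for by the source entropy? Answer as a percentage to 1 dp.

97.9%

Entropy H = −Σ p log₂ p ≈ 2.1532 bits.
Huffman merges: 7/100+13/100→1/5; 1/5+21/100→41/100; 1/4+17/50→59/100; 41/100+59/100→1. L = 11/5 ≈ 2.2000.
Efficiency = H/L = 2.1532/2.2000 = 97.9%.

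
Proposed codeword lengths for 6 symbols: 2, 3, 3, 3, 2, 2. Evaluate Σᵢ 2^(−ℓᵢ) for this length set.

1.125

With common denominator 2^3 = 8: Σ 2^(−ℓᵢ) = 2/8 + 1/8 + 1/8 + 1/8 + 2/8 + 2/8 = 9/8 = 1.125.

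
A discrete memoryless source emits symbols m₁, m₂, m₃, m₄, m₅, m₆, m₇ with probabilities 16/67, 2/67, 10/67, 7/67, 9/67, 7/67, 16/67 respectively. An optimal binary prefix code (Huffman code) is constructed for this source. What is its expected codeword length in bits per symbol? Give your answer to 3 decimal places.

2.657 bits/symbol

Repeatedly combine the two least-probable nodes; the expected code length is the sum of the merged weights.
merge 2/67 + 7/67 → 9/67
merge 7/67 + 9/67 → 16/67
merge 9/67 + 10/67 → 19/67
merge 16/67 + 16/67 → 32/67
merge 16/67 + 19/67 → 35/67
merge 32/67 + 35/67 → 1
L = 9/67 + 16/67 + 19/67 + 32/67 + 35/67 + 1 = 178/67 ≈ 2.657 bits/symbol.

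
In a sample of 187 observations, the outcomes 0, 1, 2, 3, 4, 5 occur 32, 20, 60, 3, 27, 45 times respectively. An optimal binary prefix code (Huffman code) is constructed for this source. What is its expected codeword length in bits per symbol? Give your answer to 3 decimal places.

Probabilities are the counts divided by 187.
Repeatedly combine the two least-probable nodes; the expected code length is the sum of the merged weights.
merge 3/187 + 20/187 → 23/187
merge 23/187 + 27/187 → 50/187
merge 32/187 + 45/187 → 7/17
merge 50/187 + 60/187 → 10/17
merge 7/17 + 10/17 → 1
L = 23/187 + 50/187 + 7/17 + 10/17 + 1 = 447/187 ≈ 2.390 bits/symbol.

2.390 bits/symbol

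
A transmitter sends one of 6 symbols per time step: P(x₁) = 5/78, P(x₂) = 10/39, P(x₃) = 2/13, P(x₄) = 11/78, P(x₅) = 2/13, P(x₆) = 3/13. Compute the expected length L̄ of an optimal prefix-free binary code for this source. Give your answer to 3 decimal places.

Repeatedly combine the two least-probable nodes; the expected code length is the sum of the merged weights.
merge 5/78 + 11/78 → 8/39
merge 2/13 + 2/13 → 4/13
merge 8/39 + 3/13 → 17/39
merge 10/39 + 4/13 → 22/39
merge 17/39 + 22/39 → 1
L = 8/39 + 4/13 + 17/39 + 22/39 + 1 = 98/39 ≈ 2.513 bits/symbol.

2.513 bits/symbol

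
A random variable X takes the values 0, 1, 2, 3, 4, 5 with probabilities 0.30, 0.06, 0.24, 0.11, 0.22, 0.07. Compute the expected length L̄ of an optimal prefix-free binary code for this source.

Repeatedly combine the two least-probable nodes; the expected code length is the sum of the merged weights.
merge 3/50 + 7/100 → 13/100
merge 11/100 + 13/100 → 6/25
merge 11/50 + 6/25 → 23/50
merge 6/25 + 3/10 → 27/50
merge 23/50 + 27/50 → 1
L = 13/100 + 6/25 + 23/50 + 27/50 + 1 = 237/100 = 2.37 bits/symbol.

2.37 bits/symbol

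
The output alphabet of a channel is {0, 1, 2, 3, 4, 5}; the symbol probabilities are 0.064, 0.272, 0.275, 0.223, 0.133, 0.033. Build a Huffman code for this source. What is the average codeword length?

2.327 bits/symbol

Repeatedly combine the two least-probable nodes; the expected code length is the sum of the merged weights.
merge 33/1000 + 8/125 → 97/1000
merge 97/1000 + 133/1000 → 23/100
merge 223/1000 + 23/100 → 453/1000
merge 34/125 + 11/40 → 547/1000
merge 453/1000 + 547/1000 → 1
L = 97/1000 + 23/100 + 453/1000 + 547/1000 + 1 = 2327/1000 = 2.327 bits/symbol.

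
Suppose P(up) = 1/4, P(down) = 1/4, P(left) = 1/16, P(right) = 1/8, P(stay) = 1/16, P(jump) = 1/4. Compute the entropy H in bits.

Each probability is a power of 1/2, so log₂(1/p) is an integer.
H = Σ p·log₂(1/p) = 1/4·2 + 1/4·2 + 1/16·4 + 1/8·3 + 1/16·4 + 1/4·2 = 2.375 bits.

2.375 bits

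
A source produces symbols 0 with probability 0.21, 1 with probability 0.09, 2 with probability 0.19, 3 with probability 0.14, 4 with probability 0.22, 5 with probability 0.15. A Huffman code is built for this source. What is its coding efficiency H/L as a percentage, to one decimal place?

98.4%

Entropy H = −Σ p log₂ p ≈ 2.5289 bits.
Huffman merges: 9/100+7/50→23/100; 3/20+19/100→17/50; 21/100+11/50→43/100; 23/100+17/50→57/100; 43/100+57/100→1. L = 257/100 ≈ 2.5700.
Efficiency = H/L = 2.5289/2.5700 = 98.4%.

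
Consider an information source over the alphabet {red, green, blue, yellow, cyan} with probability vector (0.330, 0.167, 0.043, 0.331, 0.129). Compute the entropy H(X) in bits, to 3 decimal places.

2.063 bits

H = −Σ pᵢ log₂ pᵢ.
−0.330·log₂(0.330) = 0.5278
−0.167·log₂(0.167) = 0.4312
−0.043·log₂(0.043) = 0.1952
−0.331·log₂(0.331) = 0.5280
−0.129·log₂(0.129) = 0.3811
Sum ≈ 2.0633 → 2.063 bits.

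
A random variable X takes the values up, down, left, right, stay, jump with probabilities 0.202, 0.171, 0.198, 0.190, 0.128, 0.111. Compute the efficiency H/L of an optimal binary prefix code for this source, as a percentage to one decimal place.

Entropy H = −Σ p log₂ p ≈ 2.5513 bits.
Huffman merges: 111/1000+16/125→239/1000; 171/1000+19/100→361/1000; 99/500+101/500→2/5; 239/1000+361/1000→3/5; 2/5+3/5→1. L = 13/5 ≈ 2.6000.
Efficiency = H/L = 2.5513/2.6000 = 98.1%.

98.1%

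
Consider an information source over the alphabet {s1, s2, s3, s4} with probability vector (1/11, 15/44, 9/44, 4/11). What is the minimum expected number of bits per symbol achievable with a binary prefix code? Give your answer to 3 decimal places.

Repeatedly combine the two least-probable nodes; the expected code length is the sum of the merged weights.
merge 1/11 + 9/44 → 13/44
merge 13/44 + 15/44 → 7/11
merge 4/11 + 7/11 → 1
L = 13/44 + 7/11 + 1 = 85/44 ≈ 1.932 bits/symbol.

1.932 bits/symbol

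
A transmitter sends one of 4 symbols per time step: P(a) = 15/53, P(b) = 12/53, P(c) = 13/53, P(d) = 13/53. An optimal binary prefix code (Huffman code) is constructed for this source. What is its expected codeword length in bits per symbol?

Repeatedly combine the two least-probable nodes; the expected code length is the sum of the merged weights.
merge 12/53 + 13/53 → 25/53
merge 13/53 + 15/53 → 28/53
merge 25/53 + 28/53 → 1
L = 25/53 + 28/53 + 1 = 2 bits/symbol.

2 bits/symbol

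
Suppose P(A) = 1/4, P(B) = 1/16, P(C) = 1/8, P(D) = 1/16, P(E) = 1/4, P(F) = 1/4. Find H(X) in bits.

2.375 bits

Each probability is a power of 1/2, so log₂(1/p) is an integer.
H = Σ p·log₂(1/p) = 1/4·2 + 1/16·4 + 1/8·3 + 1/16·4 + 1/4·2 + 1/4·2 = 2.375 bits.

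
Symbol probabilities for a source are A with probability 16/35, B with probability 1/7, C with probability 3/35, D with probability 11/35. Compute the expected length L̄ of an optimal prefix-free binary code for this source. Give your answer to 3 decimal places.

1.771 bits/symbol

Repeatedly combine the two least-probable nodes; the expected code length is the sum of the merged weights.
merge 3/35 + 1/7 → 8/35
merge 8/35 + 11/35 → 19/35
merge 16/35 + 19/35 → 1
L = 8/35 + 19/35 + 1 = 62/35 ≈ 1.771 bits/symbol.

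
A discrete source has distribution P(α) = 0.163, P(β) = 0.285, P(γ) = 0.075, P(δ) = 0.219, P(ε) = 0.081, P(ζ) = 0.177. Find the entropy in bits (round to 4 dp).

H = −Σ pᵢ log₂ pᵢ.
−0.163·log₂(0.163) = 0.4266
−0.285·log₂(0.285) = 0.5161
−0.075·log₂(0.075) = 0.2803
−0.219·log₂(0.219) = 0.4798
−0.081·log₂(0.081) = 0.2937
−0.177·log₂(0.177) = 0.4422
Sum ≈ 2.4387 → 2.4387 bits.

2.4387 bits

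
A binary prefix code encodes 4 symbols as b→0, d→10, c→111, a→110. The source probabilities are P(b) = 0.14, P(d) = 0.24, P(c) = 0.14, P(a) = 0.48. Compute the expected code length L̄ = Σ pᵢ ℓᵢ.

L̄ = Σ pᵢ·ℓᵢ = 0.14·1 + 0.24·2 + 0.14·3 + 0.48·3 = 2.48 bits/symbol.

2.48 bits/symbol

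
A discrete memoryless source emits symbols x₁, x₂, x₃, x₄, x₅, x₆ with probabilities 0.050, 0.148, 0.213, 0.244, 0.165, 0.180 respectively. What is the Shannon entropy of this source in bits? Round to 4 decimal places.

H = −Σ pᵢ log₂ pᵢ.
−0.050·log₂(0.050) = 0.2161
−0.148·log₂(0.148) = 0.4079
−0.213·log₂(0.213) = 0.4752
−0.244·log₂(0.244) = 0.4966
−0.165·log₂(0.165) = 0.4289
−0.180·log₂(0.180) = 0.4453
Sum ≈ 2.4700 → 2.4700 bits.

2.4700 bits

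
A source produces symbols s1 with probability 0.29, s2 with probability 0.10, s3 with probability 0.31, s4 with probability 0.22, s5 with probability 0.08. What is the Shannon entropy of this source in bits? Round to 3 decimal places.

H = −Σ pᵢ log₂ pᵢ.
−0.29·log₂(0.29) = 0.5179
−0.10·log₂(0.10) = 0.3322
−0.31·log₂(0.31) = 0.5238
−0.22·log₂(0.22) = 0.4806
−0.08·log₂(0.08) = 0.2915
Sum ≈ 2.1460 → 2.146 bits.

2.146 bits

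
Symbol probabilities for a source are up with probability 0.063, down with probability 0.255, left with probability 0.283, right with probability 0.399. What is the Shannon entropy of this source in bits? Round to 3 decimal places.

H = −Σ pᵢ log₂ pᵢ.
−0.063·log₂(0.063) = 0.2513
−0.255·log₂(0.255) = 0.5027
−0.283·log₂(0.283) = 0.5154
−0.399·log₂(0.399) = 0.5289
Sum ≈ 1.7983 → 1.798 bits.

1.798 bits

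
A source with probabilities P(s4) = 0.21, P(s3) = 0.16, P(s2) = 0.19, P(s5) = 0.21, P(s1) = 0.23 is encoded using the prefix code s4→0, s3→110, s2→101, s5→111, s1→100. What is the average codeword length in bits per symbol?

L̄ = Σ pᵢ·ℓᵢ = 0.21·1 + 0.16·3 + 0.19·3 + 0.21·3 + 0.23·3 = 2.58 bits/symbol.

2.58 bits/symbol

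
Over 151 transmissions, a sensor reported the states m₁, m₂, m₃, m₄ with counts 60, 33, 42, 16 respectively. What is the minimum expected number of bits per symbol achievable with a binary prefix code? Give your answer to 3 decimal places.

Probabilities are the counts divided by 151.
Repeatedly combine the two least-probable nodes; the expected code length is the sum of the merged weights.
merge 16/151 + 33/151 → 49/151
merge 42/151 + 49/151 → 91/151
merge 60/151 + 91/151 → 1
L = 49/151 + 91/151 + 1 = 291/151 ≈ 1.927 bits/symbol.

1.927 bits/symbol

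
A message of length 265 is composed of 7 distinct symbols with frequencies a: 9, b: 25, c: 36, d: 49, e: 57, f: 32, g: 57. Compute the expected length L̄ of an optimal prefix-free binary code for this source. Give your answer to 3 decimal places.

Probabilities are the counts divided by 265.
Repeatedly combine the two least-probable nodes; the expected code length is the sum of the merged weights.
merge 9/265 + 5/53 → 34/265
merge 32/265 + 34/265 → 66/265
merge 36/265 + 49/265 → 17/53
merge 57/265 + 57/265 → 114/265
merge 66/265 + 17/53 → 151/265
merge 114/265 + 151/265 → 1
L = 34/265 + 66/265 + 17/53 + 114/265 + 151/265 + 1 = 143/53 ≈ 2.698 bits/symbol.

2.698 bits/symbol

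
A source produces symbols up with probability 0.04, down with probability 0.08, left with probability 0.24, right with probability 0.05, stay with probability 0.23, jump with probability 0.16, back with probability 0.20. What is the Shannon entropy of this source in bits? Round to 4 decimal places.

2.5626 bits

H = −Σ pᵢ log₂ pᵢ.
−0.04·log₂(0.04) = 0.1858
−0.08·log₂(0.08) = 0.2915
−0.24·log₂(0.24) = 0.4941
−0.05·log₂(0.05) = 0.2161
−0.23·log₂(0.23) = 0.4877
−0.16·log₂(0.16) = 0.4230
−0.20·log₂(0.20) = 0.4644
Sum ≈ 2.5626 → 2.5626 bits.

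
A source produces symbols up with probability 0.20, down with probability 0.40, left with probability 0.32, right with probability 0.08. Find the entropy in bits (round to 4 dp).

1.8107 bits

H = −Σ pᵢ log₂ pᵢ.
−0.20·log₂(0.20) = 0.4644
−0.40·log₂(0.40) = 0.5288
−0.32·log₂(0.32) = 0.5260
−0.08·log₂(0.08) = 0.2915
Sum ≈ 1.8107 → 1.8107 bits.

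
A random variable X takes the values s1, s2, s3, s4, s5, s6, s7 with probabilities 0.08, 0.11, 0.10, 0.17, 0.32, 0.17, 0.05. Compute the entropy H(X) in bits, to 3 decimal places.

2.585 bits

H = −Σ pᵢ log₂ pᵢ.
−0.08·log₂(0.08) = 0.2915
−0.11·log₂(0.11) = 0.3503
−0.10·log₂(0.10) = 0.3322
−0.17·log₂(0.17) = 0.4346
−0.32·log₂(0.32) = 0.5260
−0.17·log₂(0.17) = 0.4346
−0.05·log₂(0.05) = 0.2161
Sum ≈ 2.5853 → 2.585 bits.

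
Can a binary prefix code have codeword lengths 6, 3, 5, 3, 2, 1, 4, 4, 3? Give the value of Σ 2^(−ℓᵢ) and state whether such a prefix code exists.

1.296875; no

With common denominator 2^6 = 64: Σ 2^(−ℓᵢ) = 1/64 + 8/64 + 2/64 + 8/64 + 16/64 + 32/64 + 4/64 + 4/64 + 8/64 = 83/64 = 1.296875.
Kraft's inequality requires Σ ≤ 1; here Σ = 1.296875 > 1, so no such prefix code exists.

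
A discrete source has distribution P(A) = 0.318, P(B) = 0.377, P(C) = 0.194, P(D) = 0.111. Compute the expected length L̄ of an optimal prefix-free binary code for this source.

1.928 bits/symbol

Repeatedly combine the two least-probable nodes; the expected code length is the sum of the merged weights.
merge 111/1000 + 97/500 → 61/200
merge 61/200 + 159/500 → 623/1000
merge 377/1000 + 623/1000 → 1
L = 61/200 + 623/1000 + 1 = 241/125 = 1.928 bits/symbol.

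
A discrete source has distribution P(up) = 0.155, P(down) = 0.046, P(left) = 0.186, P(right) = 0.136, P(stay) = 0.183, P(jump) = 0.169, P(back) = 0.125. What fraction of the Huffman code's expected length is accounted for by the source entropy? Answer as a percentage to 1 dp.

97.1%

Entropy H = −Σ p log₂ p ≈ 2.7209 bits.
Huffman merges: 23/500+1/8→171/1000; 17/125+31/200→291/1000; 169/1000+171/1000→17/50; 183/1000+93/500→369/1000; 291/1000+17/50→631/1000; 369/1000+631/1000→1. L = 1401/500 ≈ 2.8020.
Efficiency = H/L = 2.7209/2.8020 = 97.1%.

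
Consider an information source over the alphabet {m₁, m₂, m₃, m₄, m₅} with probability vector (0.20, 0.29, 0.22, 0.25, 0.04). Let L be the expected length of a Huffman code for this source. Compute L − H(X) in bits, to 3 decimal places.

Entropy H = −Σ p log₂ p ≈ 2.1486 bits.
Huffman merges: 1/25+1/5→6/25; 11/50+6/25→23/50; 1/4+29/100→27/50; 23/50+27/50→1. L = 56/25 ≈ 2.2400.
L − H = 2.2400 − 2.1486 = 0.091 bits.

0.091 bits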